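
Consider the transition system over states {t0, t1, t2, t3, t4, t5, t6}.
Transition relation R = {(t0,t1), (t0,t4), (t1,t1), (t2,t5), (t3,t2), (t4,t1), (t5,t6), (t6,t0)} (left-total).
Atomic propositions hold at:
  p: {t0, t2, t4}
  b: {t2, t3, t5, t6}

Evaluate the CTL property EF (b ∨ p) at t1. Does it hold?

No

Sat(b ∨ p) = {t0, t2, t3, t4, t5, t6}
EF (b ∨ p): least fixpoint, start Z0 = {t0, t2, t3, t4, t5, t6}, add states with some successor in Z. Already a fixed point.
Sat(EF (b ∨ p)) = {t0, t2, t3, t4, t5, t6}
t1 ∉ Sat(EF (b ∨ p)) = {t0, t2, t3, t4, t5, t6}, so the formula does not hold at t1.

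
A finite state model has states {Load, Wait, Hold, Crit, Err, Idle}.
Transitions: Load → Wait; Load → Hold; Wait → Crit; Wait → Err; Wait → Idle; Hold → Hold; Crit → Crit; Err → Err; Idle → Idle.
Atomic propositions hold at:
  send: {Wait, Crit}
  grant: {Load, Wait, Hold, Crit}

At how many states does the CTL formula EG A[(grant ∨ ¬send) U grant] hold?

Sat(¬send) = {Load, Hold, Err, Idle}
Sat(grant ∨ ¬send) = {Load, Wait, Hold, Crit, Err, Idle}
A[(grant ∨ ¬send) U grant]: least fixpoint, start Z0 = Sat(grant) = {Load, Wait, Hold, Crit}, add states in Sat(grant ∨ ¬send) with every successor in Z. Already a fixed point.
Sat(A[(grant ∨ ¬send) U grant]) = {Load, Wait, Hold, Crit}
EG A[(grant ∨ ¬send) U grant]: greatest fixpoint, start Z0 = {Load, Wait, Hold, Crit}, keep only states in Sat with some successor in Z. Already a fixed point.
Sat(EG A[(grant ∨ ¬send) U grant]) = {Load, Wait, Hold, Crit}
|Sat(EG A[(grant ∨ ¬send) U grant])| = |{Load, Wait, Hold, Crit}| = 4.

4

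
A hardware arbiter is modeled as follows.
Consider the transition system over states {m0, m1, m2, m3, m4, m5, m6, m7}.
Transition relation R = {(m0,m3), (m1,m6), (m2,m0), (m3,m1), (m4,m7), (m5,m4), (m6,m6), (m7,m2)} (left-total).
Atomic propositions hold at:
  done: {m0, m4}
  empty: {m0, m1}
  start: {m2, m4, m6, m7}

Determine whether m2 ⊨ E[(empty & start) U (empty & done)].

Sat(empty & start) = ∅
Sat(empty & done) = {m0}
E[(empty & start) U (empty & done)]: least fixpoint, start Z0 = Sat((empty & done)) = {m0}, add states in Sat(empty & start) with some successor in Z. Already a fixed point.
Sat(E[(empty & start) U (empty & done)]) = {m0}
m2 ∉ Sat(E[(empty & start) U (empty & done)]) = {m0}, so the formula does not hold at m2.

No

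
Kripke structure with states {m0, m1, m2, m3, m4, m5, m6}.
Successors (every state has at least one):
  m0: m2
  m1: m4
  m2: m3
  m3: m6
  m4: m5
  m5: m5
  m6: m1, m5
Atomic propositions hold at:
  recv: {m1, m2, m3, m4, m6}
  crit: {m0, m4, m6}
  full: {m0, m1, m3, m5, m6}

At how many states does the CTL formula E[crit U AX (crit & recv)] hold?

Sat(crit & recv) = {m4, m6}
Sat(AX (crit & recv)) = {s : every successor in {m4, m6}} = {m1, m3}
E[crit U AX (crit & recv)]: least fixpoint, start Z0 = Sat(AX (crit & recv)) = {m1, m3}, add states in Sat(crit) with some successor in Z. Z1 = {m1, m3, m6}; fixed.
Sat(E[crit U AX (crit & recv)]) = {m1, m3, m6}
|Sat(E[crit U AX (crit & recv)])| = |{m1, m3, m6}| = 3.

3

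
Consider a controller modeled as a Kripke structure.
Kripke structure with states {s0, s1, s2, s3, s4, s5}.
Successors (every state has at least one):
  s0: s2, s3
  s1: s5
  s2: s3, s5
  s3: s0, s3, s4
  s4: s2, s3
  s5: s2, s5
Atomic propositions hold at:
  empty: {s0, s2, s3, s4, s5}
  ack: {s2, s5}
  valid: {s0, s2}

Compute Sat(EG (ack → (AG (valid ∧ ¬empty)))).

Sat(¬empty) = {s1}
Sat(valid ∧ ¬empty) = ∅
AG (valid ∧ ¬empty): greatest fixpoint, start Z0 = ∅, keep only states in Sat with every successor in Z. Already a fixed point.
Sat(AG (valid ∧ ¬empty)) = ∅
Sat(ack → (AG (valid ∧ ¬empty))) = {s0, s1, s3, s4}
EG (ack → (AG (valid ∧ ¬empty))): greatest fixpoint, start Z0 = {s0, s1, s3, s4}, keep only states in Sat with some successor in Z. Z1 = {s0, s3, s4}; fixed.
Sat(EG (ack → (AG (valid ∧ ¬empty)))) = {s0, s3, s4}

{s0, s3, s4}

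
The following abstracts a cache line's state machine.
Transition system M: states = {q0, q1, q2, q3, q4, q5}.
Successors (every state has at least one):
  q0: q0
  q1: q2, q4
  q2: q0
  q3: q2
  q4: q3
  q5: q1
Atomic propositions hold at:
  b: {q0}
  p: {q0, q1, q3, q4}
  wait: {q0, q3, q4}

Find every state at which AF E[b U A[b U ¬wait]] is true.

Sat(¬wait) = {q1, q2, q5}
A[b U ¬wait]: least fixpoint, start Z0 = Sat(¬wait) = {q1, q2, q5}, add states in Sat(b) with every successor in Z. Already a fixed point.
Sat(A[b U ¬wait]) = {q1, q2, q5}
E[b U A[b U ¬wait]]: least fixpoint, start Z0 = Sat(A[b U ¬wait]) = {q1, q2, q5}, add states in Sat(b) with some successor in Z. Already a fixed point.
Sat(E[b U A[b U ¬wait]]) = {q1, q2, q5}
AF E[b U A[b U ¬wait]]: least fixpoint, start Z0 = {q1, q2, q5}, add states with every successor in Z. Z1 = {q1, q2, q3, q5}; Z2 = {q1, q2, q3, q4, q5}; fixed.
Sat(AF E[b U A[b U ¬wait]]) = {q1, q2, q3, q4, q5}

{q1, q2, q3, q4, q5}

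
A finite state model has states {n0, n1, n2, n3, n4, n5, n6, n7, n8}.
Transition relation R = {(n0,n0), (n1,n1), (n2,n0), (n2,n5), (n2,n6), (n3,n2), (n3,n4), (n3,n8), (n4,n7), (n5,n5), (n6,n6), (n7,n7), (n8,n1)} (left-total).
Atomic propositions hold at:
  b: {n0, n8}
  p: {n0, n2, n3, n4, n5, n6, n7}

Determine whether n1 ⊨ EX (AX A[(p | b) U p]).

No

Sat(p | b) = {n0, n2, n3, n4, n5, n6, n7, n8}
A[(p | b) U p]: least fixpoint, start Z0 = Sat(p) = {n0, n2, n3, n4, n5, n6, n7}, add states in Sat(p | b) with every successor in Z. Already a fixed point.
Sat(A[(p | b) U p]) = {n0, n2, n3, n4, n5, n6, n7}
Sat(AX A[(p | b) U p]) = {s : every successor in {n0, n2, n3, n4, n5, n6, n7}} = {n0, n2, n4, n5, n6, n7}
Sat(EX (AX A[(p | b) U p])) = {s : some successor in {n0, n2, n4, n5, n6, n7}} = {n0, n2, n3, n4, n5, n6, n7}
n1 ∉ Sat(EX (AX A[(p | b) U p])) = {n0, n2, n3, n4, n5, n6, n7}, so the formula does not hold at n1.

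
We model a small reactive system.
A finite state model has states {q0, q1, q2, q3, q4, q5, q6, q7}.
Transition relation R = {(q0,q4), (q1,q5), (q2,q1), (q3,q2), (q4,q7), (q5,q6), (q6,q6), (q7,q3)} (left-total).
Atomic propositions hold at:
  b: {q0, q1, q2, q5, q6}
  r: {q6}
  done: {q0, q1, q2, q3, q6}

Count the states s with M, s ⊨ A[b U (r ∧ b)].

4

Sat(r ∧ b) = {q6}
A[b U (r ∧ b)]: least fixpoint, start Z0 = Sat((r ∧ b)) = {q6}, add states in Sat(b) with every successor in Z. Z1 = {q5, q6}; Z2 = {q1, q5, q6}; Z3 = {q1, q2, q5, q6}; fixed.
Sat(A[b U (r ∧ b)]) = {q1, q2, q5, q6}
|Sat(A[b U (r ∧ b)])| = |{q1, q2, q5, q6}| = 4.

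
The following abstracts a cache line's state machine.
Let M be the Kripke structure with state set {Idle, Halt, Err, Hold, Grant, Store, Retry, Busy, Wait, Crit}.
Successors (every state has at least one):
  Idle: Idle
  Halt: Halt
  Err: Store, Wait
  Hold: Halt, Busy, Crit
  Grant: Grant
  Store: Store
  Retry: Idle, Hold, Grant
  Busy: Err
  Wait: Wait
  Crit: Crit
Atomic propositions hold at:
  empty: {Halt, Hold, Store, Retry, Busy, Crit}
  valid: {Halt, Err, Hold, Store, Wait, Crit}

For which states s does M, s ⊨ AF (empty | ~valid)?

{Idle, Halt, Hold, Grant, Store, Retry, Busy, Crit}

Sat(~valid) = {Idle, Grant, Retry, Busy}
Sat(empty | ~valid) = {Idle, Halt, Hold, Grant, Store, Retry, Busy, Crit}
AF (empty | ~valid): least fixpoint, start Z0 = {Idle, Halt, Hold, Grant, Store, Retry, Busy, Crit}, add states with every successor in Z. Already a fixed point.
Sat(AF (empty | ~valid)) = {Idle, Halt, Hold, Grant, Store, Retry, Busy, Crit}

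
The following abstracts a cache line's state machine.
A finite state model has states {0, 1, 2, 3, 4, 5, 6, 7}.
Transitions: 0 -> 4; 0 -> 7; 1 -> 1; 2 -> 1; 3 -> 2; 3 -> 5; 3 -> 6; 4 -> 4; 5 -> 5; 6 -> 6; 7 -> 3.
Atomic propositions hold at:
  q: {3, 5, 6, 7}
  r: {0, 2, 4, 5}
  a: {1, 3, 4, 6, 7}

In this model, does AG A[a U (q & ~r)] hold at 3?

Sat(~r) = {1, 3, 6, 7}
Sat(q & ~r) = {3, 6, 7}
A[a U (q & ~r)]: least fixpoint, start Z0 = Sat((q & ~r)) = {3, 6, 7}, add states in Sat(a) with every successor in Z. Already a fixed point.
Sat(A[a U (q & ~r)]) = {3, 6, 7}
AG A[a U (q & ~r)]: greatest fixpoint, start Z0 = {3, 6, 7}, keep only states in Sat with every successor in Z. Z1 = {6, 7}; Z2 = {6}; fixed.
Sat(AG A[a U (q & ~r)]) = {6}
3 ∉ Sat(AG A[a U (q & ~r)]) = {6}, so the formula does not hold at 3.

No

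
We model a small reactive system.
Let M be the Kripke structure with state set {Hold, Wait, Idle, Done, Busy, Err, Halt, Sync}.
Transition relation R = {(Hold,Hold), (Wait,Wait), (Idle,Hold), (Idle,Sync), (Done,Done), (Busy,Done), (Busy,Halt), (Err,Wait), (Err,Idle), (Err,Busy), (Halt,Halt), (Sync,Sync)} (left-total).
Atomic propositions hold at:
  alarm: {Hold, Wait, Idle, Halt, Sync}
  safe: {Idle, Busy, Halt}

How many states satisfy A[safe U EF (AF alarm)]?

7

AF alarm: least fixpoint, start Z0 = {Hold, Wait, Idle, Halt, Sync}, add states with every successor in Z. Already a fixed point.
Sat(AF alarm) = {Hold, Wait, Idle, Halt, Sync}
EF (AF alarm): least fixpoint, start Z0 = {Hold, Wait, Idle, Halt, Sync}, add states with some successor in Z. Z1 = {Hold, Wait, Idle, Busy, Err, Halt, Sync}; fixed.
Sat(EF (AF alarm)) = {Hold, Wait, Idle, Busy, Err, Halt, Sync}
A[safe U EF (AF alarm)]: least fixpoint, start Z0 = Sat(EF (AF alarm)) = {Hold, Wait, Idle, Busy, Err, Halt, Sync}, add states in Sat(safe) with every successor in Z. Already a fixed point.
Sat(A[safe U EF (AF alarm)]) = {Hold, Wait, Idle, Busy, Err, Halt, Sync}
|Sat(A[safe U EF (AF alarm)])| = |{Hold, Wait, Idle, Busy, Err, Halt, Sync}| = 7.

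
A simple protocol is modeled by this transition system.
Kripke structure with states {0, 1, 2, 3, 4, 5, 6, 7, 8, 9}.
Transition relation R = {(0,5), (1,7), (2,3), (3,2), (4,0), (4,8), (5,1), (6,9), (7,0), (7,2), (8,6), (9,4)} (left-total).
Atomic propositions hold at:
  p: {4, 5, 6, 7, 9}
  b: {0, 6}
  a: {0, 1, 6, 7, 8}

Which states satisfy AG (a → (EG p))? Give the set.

{2, 3}

EG p: greatest fixpoint, start Z0 = {4, 5, 6, 7, 9}, keep only states in Sat with some successor in Z. Z1 = {6, 9}; Z2 = {6}; Z3 = ∅; fixed.
Sat(EG p) = ∅
Sat(a → (EG p)) = {2, 3, 4, 5, 9}
AG (a → (EG p)): greatest fixpoint, start Z0 = {2, 3, 4, 5, 9}, keep only states in Sat with every successor in Z. Z1 = {2, 3, 9}; Z2 = {2, 3}; fixed.
Sat(AG (a → (EG p))) = {2, 3}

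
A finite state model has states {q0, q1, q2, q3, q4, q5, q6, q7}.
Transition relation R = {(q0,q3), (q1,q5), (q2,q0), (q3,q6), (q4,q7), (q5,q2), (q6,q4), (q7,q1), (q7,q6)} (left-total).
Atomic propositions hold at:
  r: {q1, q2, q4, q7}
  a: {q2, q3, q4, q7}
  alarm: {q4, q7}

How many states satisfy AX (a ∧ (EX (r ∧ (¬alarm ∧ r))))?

1

Sat(¬alarm) = {q0, q1, q2, q3, q5, q6}
Sat(¬alarm ∧ r) = {q1, q2}
Sat(r ∧ (¬alarm ∧ r)) = {q1, q2}
Sat(EX (r ∧ (¬alarm ∧ r))) = {s : some successor in {q1, q2}} = {q5, q7}
Sat(a ∧ (EX (r ∧ (¬alarm ∧ r)))) = {q7}
Sat(AX (a ∧ (EX (r ∧ (¬alarm ∧ r))))) = {s : every successor in {q7}} = {q4}
|Sat(AX (a ∧ (EX (r ∧ (¬alarm ∧ r)))))| = |{q4}| = 1.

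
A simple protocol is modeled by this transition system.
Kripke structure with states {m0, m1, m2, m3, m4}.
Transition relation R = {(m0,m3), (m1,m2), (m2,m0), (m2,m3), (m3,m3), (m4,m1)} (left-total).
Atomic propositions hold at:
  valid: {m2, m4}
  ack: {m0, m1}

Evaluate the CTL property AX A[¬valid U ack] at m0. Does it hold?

Sat(¬valid) = {m0, m1, m3}
A[¬valid U ack]: least fixpoint, start Z0 = Sat(ack) = {m0, m1}, add states in Sat(¬valid) with every successor in Z. Already a fixed point.
Sat(A[¬valid U ack]) = {m0, m1}
Sat(AX A[¬valid U ack]) = {s : every successor in {m0, m1}} = {m4}
m0 ∉ Sat(AX A[¬valid U ack]) = {m4}, so the formula does not hold at m0.

No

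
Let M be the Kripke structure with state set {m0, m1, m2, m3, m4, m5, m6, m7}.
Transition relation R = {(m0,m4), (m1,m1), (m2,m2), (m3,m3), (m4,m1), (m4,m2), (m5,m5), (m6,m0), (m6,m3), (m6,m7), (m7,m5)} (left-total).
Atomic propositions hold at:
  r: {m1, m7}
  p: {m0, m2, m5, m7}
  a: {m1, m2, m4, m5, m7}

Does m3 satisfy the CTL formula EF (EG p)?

EG p: greatest fixpoint, start Z0 = {m0, m2, m5, m7}, keep only states in Sat with some successor in Z. Z1 = {m2, m5, m7}; fixed.
Sat(EG p) = {m2, m5, m7}
EF (EG p): least fixpoint, start Z0 = {m2, m5, m7}, add states with some successor in Z. Z1 = {m2, m4, m5, m6, m7}; Z2 = {m0, m2, m4, m5, m6, m7}; fixed.
Sat(EF (EG p)) = {m0, m2, m4, m5, m6, m7}
m3 ∉ Sat(EF (EG p)) = {m0, m2, m4, m5, m6, m7}, so the formula does not hold at m3.

No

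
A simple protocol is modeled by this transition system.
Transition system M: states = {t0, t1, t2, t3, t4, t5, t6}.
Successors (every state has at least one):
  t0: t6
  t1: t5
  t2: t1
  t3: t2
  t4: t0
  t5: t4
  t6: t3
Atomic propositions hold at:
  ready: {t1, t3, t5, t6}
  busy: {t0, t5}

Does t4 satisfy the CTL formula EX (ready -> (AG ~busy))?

Sat(~busy) = {t1, t2, t3, t4, t6}
AG ~busy: greatest fixpoint, start Z0 = {t1, t2, t3, t4, t6}, keep only states in Sat with every successor in Z. Z1 = {t2, t3, t6}; Z2 = {t3, t6}; Z3 = {t6}; Z4 = ∅; fixed.
Sat(AG ~busy) = ∅
Sat(ready -> (AG ~busy)) = {t0, t2, t4}
Sat(EX (ready -> (AG ~busy))) = {s : some successor in {t0, t2, t4}} = {t3, t4, t5}
t4 ∈ Sat(EX (ready -> (AG ~busy))) = {t3, t4, t5}, so the formula holds at t4.

Yes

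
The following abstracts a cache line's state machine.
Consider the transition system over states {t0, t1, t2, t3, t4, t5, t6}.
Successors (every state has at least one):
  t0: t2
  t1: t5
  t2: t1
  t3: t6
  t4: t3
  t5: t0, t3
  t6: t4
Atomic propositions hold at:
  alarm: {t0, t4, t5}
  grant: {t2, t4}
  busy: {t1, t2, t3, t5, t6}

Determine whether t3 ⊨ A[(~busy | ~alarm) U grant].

Yes

Sat(~busy) = {t0, t4}
Sat(~alarm) = {t1, t2, t3, t6}
Sat(~busy | ~alarm) = {t0, t1, t2, t3, t4, t6}
A[(~busy | ~alarm) U grant]: least fixpoint, start Z0 = Sat(grant) = {t2, t4}, add states in Sat(~busy | ~alarm) with every successor in Z. Z1 = {t0, t2, t4, t6}; Z2 = {t0, t2, t3, t4, t6}; fixed.
Sat(A[(~busy | ~alarm) U grant]) = {t0, t2, t3, t4, t6}
t3 ∈ Sat(A[(~busy | ~alarm) U grant]) = {t0, t2, t3, t4, t6}, so the formula holds at t3.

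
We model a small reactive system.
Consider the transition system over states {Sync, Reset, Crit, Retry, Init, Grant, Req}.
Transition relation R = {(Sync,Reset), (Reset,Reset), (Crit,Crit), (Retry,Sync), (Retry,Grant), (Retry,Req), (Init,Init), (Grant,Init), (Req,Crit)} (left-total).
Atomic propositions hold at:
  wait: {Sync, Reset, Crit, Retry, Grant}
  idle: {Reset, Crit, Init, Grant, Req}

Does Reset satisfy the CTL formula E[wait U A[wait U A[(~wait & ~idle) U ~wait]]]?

Sat(~wait) = {Init, Req}
Sat(~idle) = {Sync, Retry}
Sat(~wait & ~idle) = ∅
A[(~wait & ~idle) U ~wait]: least fixpoint, start Z0 = Sat(~wait) = {Init, Req}, add states in Sat(~wait & ~idle) with every successor in Z. Already a fixed point.
Sat(A[(~wait & ~idle) U ~wait]) = {Init, Req}
A[wait U A[(~wait & ~idle) U ~wait]]: least fixpoint, start Z0 = Sat(A[(~wait & ~idle) U ~wait]) = {Init, Req}, add states in Sat(wait) with every successor in Z. Z1 = {Init, Grant, Req}; fixed.
Sat(A[wait U A[(~wait & ~idle) U ~wait]]) = {Init, Grant, Req}
E[wait U A[wait U A[(~wait & ~idle) U ~wait]]]: least fixpoint, start Z0 = Sat(A[wait U A[(~wait & ~idle) U ~wait]]) = {Init, Grant, Req}, add states in Sat(wait) with some successor in Z. Z1 = {Retry, Init, Grant, Req}; fixed.
Sat(E[wait U A[wait U A[(~wait & ~idle) U ~wait]]]) = {Retry, Init, Grant, Req}
Reset ∉ Sat(E[wait U A[wait U A[(~wait & ~idle) U ~wait]]]) = {Retry, Init, Grant, Req}, so the formula does not hold at Reset.

No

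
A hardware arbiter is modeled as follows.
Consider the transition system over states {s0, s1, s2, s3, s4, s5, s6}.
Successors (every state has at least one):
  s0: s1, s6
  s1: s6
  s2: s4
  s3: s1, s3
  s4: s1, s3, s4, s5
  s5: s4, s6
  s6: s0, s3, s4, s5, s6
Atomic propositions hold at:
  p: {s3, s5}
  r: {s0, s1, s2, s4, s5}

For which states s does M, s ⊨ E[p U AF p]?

AF p: least fixpoint, start Z0 = {s3, s5}, add states with every successor in Z. Already a fixed point.
Sat(AF p) = {s3, s5}
E[p U AF p]: least fixpoint, start Z0 = Sat(AF p) = {s3, s5}, add states in Sat(p) with some successor in Z. Already a fixed point.
Sat(E[p U AF p]) = {s3, s5}

{s3, s5}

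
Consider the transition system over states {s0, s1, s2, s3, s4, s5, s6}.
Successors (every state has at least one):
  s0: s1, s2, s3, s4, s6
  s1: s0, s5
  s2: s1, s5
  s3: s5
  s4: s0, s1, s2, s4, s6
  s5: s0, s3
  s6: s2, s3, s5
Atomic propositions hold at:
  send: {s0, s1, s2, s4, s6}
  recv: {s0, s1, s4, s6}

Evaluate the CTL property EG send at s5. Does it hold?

No

EG send: greatest fixpoint, start Z0 = {s0, s1, s2, s4, s6}, keep only states in Sat with some successor in Z. Already a fixed point.
Sat(EG send) = {s0, s1, s2, s4, s6}
s5 ∉ Sat(EG send) = {s0, s1, s2, s4, s6}, so the formula does not hold at s5.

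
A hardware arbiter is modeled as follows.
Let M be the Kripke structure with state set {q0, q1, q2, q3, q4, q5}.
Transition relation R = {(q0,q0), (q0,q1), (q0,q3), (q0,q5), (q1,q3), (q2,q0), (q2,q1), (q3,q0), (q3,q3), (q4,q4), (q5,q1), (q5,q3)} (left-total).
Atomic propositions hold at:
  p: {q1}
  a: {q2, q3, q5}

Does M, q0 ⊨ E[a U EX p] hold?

Yes

Sat(EX p) = {s : some successor in {q1}} = {q0, q2, q5}
E[a U EX p]: least fixpoint, start Z0 = Sat(EX p) = {q0, q2, q5}, add states in Sat(a) with some successor in Z. Z1 = {q0, q2, q3, q5}; fixed.
Sat(E[a U EX p]) = {q0, q2, q3, q5}
q0 ∈ Sat(E[a U EX p]) = {q0, q2, q3, q5}, so the formula holds at q0.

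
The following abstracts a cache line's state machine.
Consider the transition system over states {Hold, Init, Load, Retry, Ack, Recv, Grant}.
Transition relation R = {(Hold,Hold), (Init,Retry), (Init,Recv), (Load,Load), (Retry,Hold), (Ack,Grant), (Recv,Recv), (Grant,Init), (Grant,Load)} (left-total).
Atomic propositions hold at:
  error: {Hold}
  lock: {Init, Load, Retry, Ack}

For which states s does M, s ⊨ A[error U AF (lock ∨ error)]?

Sat(lock ∨ error) = {Hold, Init, Load, Retry, Ack}
AF (lock ∨ error): least fixpoint, start Z0 = {Hold, Init, Load, Retry, Ack}, add states with every successor in Z. Z1 = {Hold, Init, Load, Retry, Ack, Grant}; fixed.
Sat(AF (lock ∨ error)) = {Hold, Init, Load, Retry, Ack, Grant}
A[error U AF (lock ∨ error)]: least fixpoint, start Z0 = Sat(AF (lock ∨ error)) = {Hold, Init, Load, Retry, Ack, Grant}, add states in Sat(error) with every successor in Z. Already a fixed point.
Sat(A[error U AF (lock ∨ error)]) = {Hold, Init, Load, Retry, Ack, Grant}

{Hold, Init, Load, Retry, Ack, Grant}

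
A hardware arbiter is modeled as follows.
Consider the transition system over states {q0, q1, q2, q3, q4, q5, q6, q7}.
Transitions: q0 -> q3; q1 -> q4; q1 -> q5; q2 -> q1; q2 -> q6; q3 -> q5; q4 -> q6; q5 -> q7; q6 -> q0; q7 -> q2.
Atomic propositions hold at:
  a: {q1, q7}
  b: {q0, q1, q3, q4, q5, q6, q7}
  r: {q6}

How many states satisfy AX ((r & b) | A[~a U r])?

1

Sat(r & b) = {q6}
Sat(~a) = {q0, q2, q3, q4, q5, q6}
A[~a U r]: least fixpoint, start Z0 = Sat(r) = {q6}, add states in Sat(~a) with every successor in Z. Z1 = {q4, q6}; fixed.
Sat(A[~a U r]) = {q4, q6}
Sat((r & b) | A[~a U r]) = {q4, q6}
Sat(AX ((r & b) | A[~a U r])) = {s : every successor in {q4, q6}} = {q4}
|Sat(AX ((r & b) | A[~a U r]))| = |{q4}| = 1.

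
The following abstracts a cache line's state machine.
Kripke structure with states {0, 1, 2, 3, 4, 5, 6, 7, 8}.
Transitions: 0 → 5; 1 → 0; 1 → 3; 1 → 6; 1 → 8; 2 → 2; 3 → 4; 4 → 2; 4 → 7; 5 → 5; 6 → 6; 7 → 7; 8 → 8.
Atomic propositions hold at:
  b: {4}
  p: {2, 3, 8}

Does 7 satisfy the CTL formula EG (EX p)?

No

Sat(EX p) = {s : some successor in {2, 3, 8}} = {1, 2, 4, 8}
EG (EX p): greatest fixpoint, start Z0 = {1, 2, 4, 8}, keep only states in Sat with some successor in Z. Already a fixed point.
Sat(EG (EX p)) = {1, 2, 4, 8}
7 ∉ Sat(EG (EX p)) = {1, 2, 4, 8}, so the formula does not hold at 7.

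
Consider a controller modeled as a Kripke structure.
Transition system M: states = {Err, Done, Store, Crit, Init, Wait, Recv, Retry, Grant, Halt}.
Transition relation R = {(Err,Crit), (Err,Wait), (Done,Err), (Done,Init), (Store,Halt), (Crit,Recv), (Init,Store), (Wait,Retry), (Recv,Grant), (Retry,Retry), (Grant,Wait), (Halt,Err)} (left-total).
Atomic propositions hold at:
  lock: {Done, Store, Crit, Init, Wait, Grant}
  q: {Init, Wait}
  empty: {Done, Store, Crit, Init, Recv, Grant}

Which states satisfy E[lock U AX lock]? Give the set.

{Err, Done, Crit, Init, Recv, Grant}

Sat(AX lock) = {s : every successor in {Done, Store, Crit, Init, Wait, Grant}} = {Err, Init, Recv, Grant}
E[lock U AX lock]: least fixpoint, start Z0 = Sat(AX lock) = {Err, Init, Recv, Grant}, add states in Sat(lock) with some successor in Z. Z1 = {Err, Done, Crit, Init, Recv, Grant}; fixed.
Sat(E[lock U AX lock]) = {Err, Done, Crit, Init, Recv, Grant}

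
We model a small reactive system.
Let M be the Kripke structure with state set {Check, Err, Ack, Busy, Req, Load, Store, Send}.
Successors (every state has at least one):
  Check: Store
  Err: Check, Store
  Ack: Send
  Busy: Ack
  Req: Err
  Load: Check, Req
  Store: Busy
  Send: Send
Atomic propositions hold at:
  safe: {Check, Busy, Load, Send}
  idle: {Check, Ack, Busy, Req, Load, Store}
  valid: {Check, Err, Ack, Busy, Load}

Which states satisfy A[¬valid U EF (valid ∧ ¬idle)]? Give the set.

Sat(¬valid) = {Req, Store, Send}
Sat(¬idle) = {Err, Send}
Sat(valid ∧ ¬idle) = {Err}
EF (valid ∧ ¬idle): least fixpoint, start Z0 = {Err}, add states with some successor in Z. Z1 = {Err, Req}; Z2 = {Err, Req, Load}; fixed.
Sat(EF (valid ∧ ¬idle)) = {Err, Req, Load}
A[¬valid U EF (valid ∧ ¬idle)]: least fixpoint, start Z0 = Sat(EF (valid ∧ ¬idle)) = {Err, Req, Load}, add states in Sat(¬valid) with every successor in Z. Already a fixed point.
Sat(A[¬valid U EF (valid ∧ ¬idle)]) = {Err, Req, Load}

{Err, Req, Load}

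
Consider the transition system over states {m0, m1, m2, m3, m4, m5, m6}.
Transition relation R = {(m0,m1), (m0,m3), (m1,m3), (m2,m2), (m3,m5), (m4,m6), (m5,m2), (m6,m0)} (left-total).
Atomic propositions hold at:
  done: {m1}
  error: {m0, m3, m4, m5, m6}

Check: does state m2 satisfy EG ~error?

Yes

Sat(~error) = {m1, m2}
EG ~error: greatest fixpoint, start Z0 = {m1, m2}, keep only states in Sat with some successor in Z. Z1 = {m2}; fixed.
Sat(EG ~error) = {m2}
m2 ∈ Sat(EG ~error) = {m2}, so the formula holds at m2.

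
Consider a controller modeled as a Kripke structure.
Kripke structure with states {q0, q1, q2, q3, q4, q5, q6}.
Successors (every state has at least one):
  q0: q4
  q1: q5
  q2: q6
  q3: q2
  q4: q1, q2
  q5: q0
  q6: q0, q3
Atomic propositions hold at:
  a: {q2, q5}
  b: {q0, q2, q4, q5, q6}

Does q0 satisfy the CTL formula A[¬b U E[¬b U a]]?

Sat(¬b) = {q1, q3}
E[¬b U a]: least fixpoint, start Z0 = Sat(a) = {q2, q5}, add states in Sat(¬b) with some successor in Z. Z1 = {q1, q2, q3, q5}; fixed.
Sat(E[¬b U a]) = {q1, q2, q3, q5}
A[¬b U E[¬b U a]]: least fixpoint, start Z0 = Sat(E[¬b U a]) = {q1, q2, q3, q5}, add states in Sat(¬b) with every successor in Z. Already a fixed point.
Sat(A[¬b U E[¬b U a]]) = {q1, q2, q3, q5}
q0 ∉ Sat(A[¬b U E[¬b U a]]) = {q1, q2, q3, q5}, so the formula does not hold at q0.

No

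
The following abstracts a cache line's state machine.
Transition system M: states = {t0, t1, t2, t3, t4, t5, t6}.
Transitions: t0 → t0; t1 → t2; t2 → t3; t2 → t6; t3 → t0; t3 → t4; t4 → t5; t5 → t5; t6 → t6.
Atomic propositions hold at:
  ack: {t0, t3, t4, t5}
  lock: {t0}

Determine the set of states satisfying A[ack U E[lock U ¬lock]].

{t1, t2, t3, t4, t5, t6}

Sat(¬lock) = {t1, t2, t3, t4, t5, t6}
E[lock U ¬lock]: least fixpoint, start Z0 = Sat(¬lock) = {t1, t2, t3, t4, t5, t6}, add states in Sat(lock) with some successor in Z. Already a fixed point.
Sat(E[lock U ¬lock]) = {t1, t2, t3, t4, t5, t6}
A[ack U E[lock U ¬lock]]: least fixpoint, start Z0 = Sat(E[lock U ¬lock]) = {t1, t2, t3, t4, t5, t6}, add states in Sat(ack) with every successor in Z. Already a fixed point.
Sat(A[ack U E[lock U ¬lock]]) = {t1, t2, t3, t4, t5, t6}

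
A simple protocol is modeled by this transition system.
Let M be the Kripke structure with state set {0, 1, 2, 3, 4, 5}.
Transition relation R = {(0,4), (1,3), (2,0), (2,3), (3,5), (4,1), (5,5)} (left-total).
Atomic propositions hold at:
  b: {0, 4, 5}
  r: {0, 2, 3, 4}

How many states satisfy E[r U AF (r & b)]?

Sat(r & b) = {0, 4}
AF (r & b): least fixpoint, start Z0 = {0, 4}, add states with every successor in Z. Already a fixed point.
Sat(AF (r & b)) = {0, 4}
E[r U AF (r & b)]: least fixpoint, start Z0 = Sat(AF (r & b)) = {0, 4}, add states in Sat(r) with some successor in Z. Z1 = {0, 2, 4}; fixed.
Sat(E[r U AF (r & b)]) = {0, 2, 4}
|Sat(E[r U AF (r & b)])| = |{0, 2, 4}| = 3.

3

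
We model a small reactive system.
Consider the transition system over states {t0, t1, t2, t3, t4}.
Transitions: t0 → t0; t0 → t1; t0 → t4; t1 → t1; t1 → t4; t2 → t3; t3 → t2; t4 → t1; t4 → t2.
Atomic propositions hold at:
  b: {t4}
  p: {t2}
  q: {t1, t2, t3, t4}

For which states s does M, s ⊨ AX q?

{t1, t2, t3, t4}

Sat(AX q) = {s : every successor in {t1, t2, t3, t4}} = {t1, t2, t3, t4}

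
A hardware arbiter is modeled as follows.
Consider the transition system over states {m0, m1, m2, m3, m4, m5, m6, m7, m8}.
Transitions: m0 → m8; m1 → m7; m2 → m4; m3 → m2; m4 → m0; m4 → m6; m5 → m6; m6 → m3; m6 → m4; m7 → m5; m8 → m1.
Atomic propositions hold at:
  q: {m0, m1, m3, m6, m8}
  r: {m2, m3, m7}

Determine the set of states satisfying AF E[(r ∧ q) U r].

{m0, m1, m2, m3, m7, m8}

Sat(r ∧ q) = {m3}
E[(r ∧ q) U r]: least fixpoint, start Z0 = Sat(r) = {m2, m3, m7}, add states in Sat(r ∧ q) with some successor in Z. Already a fixed point.
Sat(E[(r ∧ q) U r]) = {m2, m3, m7}
AF E[(r ∧ q) U r]: least fixpoint, start Z0 = {m2, m3, m7}, add states with every successor in Z. Z1 = {m1, m2, m3, m7}; Z2 = {m1, m2, m3, m7, m8}; Z3 = {m0, m1, m2, m3, m7, m8}; fixed.
Sat(AF E[(r ∧ q) U r]) = {m0, m1, m2, m3, m7, m8}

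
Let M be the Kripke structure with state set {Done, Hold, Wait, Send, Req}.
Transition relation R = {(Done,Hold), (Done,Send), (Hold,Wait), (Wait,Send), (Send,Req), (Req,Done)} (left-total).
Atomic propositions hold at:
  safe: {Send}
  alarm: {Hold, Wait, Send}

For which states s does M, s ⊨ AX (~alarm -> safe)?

{Done, Hold, Wait}

Sat(~alarm) = {Done, Req}
Sat(~alarm -> safe) = {Hold, Wait, Send}
Sat(AX (~alarm -> safe)) = {s : every successor in {Hold, Wait, Send}} = {Done, Hold, Wait}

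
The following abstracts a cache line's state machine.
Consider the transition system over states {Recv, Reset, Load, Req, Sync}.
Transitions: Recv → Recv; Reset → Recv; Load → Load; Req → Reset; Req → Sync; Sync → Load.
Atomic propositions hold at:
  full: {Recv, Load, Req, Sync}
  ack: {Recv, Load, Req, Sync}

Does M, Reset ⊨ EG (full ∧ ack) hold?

Sat(full ∧ ack) = {Recv, Load, Req, Sync}
EG (full ∧ ack): greatest fixpoint, start Z0 = {Recv, Load, Req, Sync}, keep only states in Sat with some successor in Z. Already a fixed point.
Sat(EG (full ∧ ack)) = {Recv, Load, Req, Sync}
Reset ∉ Sat(EG (full ∧ ack)) = {Recv, Load, Req, Sync}, so the formula does not hold at Reset.

No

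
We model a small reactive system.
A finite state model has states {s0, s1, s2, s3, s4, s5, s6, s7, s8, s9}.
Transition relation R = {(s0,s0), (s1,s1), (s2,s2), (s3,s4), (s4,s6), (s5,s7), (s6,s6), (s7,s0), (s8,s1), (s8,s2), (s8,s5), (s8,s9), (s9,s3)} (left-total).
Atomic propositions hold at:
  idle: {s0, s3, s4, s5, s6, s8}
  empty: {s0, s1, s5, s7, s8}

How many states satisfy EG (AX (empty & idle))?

Sat(empty & idle) = {s0, s5, s8}
Sat(AX (empty & idle)) = {s : every successor in {s0, s5, s8}} = {s0, s7}
EG (AX (empty & idle)): greatest fixpoint, start Z0 = {s0, s7}, keep only states in Sat with some successor in Z. Already a fixed point.
Sat(EG (AX (empty & idle))) = {s0, s7}
|Sat(EG (AX (empty & idle)))| = |{s0, s7}| = 2.

2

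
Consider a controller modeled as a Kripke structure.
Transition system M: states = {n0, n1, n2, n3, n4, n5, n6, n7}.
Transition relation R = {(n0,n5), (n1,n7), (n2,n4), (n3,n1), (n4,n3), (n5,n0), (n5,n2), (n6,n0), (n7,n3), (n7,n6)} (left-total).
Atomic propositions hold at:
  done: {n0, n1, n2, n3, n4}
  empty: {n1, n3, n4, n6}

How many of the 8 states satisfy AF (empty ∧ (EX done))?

6

Sat(EX done) = {s : some successor in {n0, n1, n2, n3, n4}} = {n2, n3, n4, n5, n6, n7}
Sat(empty ∧ (EX done)) = {n3, n4, n6}
AF (empty ∧ (EX done)): least fixpoint, start Z0 = {n3, n4, n6}, add states with every successor in Z. Z1 = {n2, n3, n4, n6, n7}; Z2 = {n1, n2, n3, n4, n6, n7}; fixed.
Sat(AF (empty ∧ (EX done))) = {n1, n2, n3, n4, n6, n7}
|Sat(AF (empty ∧ (EX done)))| = |{n1, n2, n3, n4, n6, n7}| = 6.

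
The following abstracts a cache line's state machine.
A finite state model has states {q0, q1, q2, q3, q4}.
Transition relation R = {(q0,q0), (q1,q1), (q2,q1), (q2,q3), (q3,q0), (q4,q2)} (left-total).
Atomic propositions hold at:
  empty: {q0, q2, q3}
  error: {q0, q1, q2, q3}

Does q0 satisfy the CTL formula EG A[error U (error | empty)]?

Yes

Sat(error | empty) = {q0, q1, q2, q3}
A[error U (error | empty)]: least fixpoint, start Z0 = Sat((error | empty)) = {q0, q1, q2, q3}, add states in Sat(error) with every successor in Z. Already a fixed point.
Sat(A[error U (error | empty)]) = {q0, q1, q2, q3}
EG A[error U (error | empty)]: greatest fixpoint, start Z0 = {q0, q1, q2, q3}, keep only states in Sat with some successor in Z. Already a fixed point.
Sat(EG A[error U (error | empty)]) = {q0, q1, q2, q3}
q0 ∈ Sat(EG A[error U (error | empty)]) = {q0, q1, q2, q3}, so the formula holds at q0.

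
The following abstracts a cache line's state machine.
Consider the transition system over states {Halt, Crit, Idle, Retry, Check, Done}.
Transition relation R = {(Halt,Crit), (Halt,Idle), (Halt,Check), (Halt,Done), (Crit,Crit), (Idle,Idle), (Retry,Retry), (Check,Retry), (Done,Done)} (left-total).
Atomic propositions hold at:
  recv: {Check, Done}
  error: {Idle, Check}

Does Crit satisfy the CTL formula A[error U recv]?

No

A[error U recv]: least fixpoint, start Z0 = Sat(recv) = {Check, Done}, add states in Sat(error) with every successor in Z. Already a fixed point.
Sat(A[error U recv]) = {Check, Done}
Crit ∉ Sat(A[error U recv]) = {Check, Done}, so the formula does not hold at Crit.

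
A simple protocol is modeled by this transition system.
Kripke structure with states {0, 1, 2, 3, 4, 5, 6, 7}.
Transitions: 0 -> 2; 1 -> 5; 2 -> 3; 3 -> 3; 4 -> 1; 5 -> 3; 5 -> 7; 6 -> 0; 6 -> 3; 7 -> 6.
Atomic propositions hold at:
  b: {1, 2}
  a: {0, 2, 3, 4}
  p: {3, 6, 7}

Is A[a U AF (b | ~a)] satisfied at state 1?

Yes

Sat(~a) = {1, 5, 6, 7}
Sat(b | ~a) = {1, 2, 5, 6, 7}
AF (b | ~a): least fixpoint, start Z0 = {1, 2, 5, 6, 7}, add states with every successor in Z. Z1 = {0, 1, 2, 4, 5, 6, 7}; fixed.
Sat(AF (b | ~a)) = {0, 1, 2, 4, 5, 6, 7}
A[a U AF (b | ~a)]: least fixpoint, start Z0 = Sat(AF (b | ~a)) = {0, 1, 2, 4, 5, 6, 7}, add states in Sat(a) with every successor in Z. Already a fixed point.
Sat(A[a U AF (b | ~a)]) = {0, 1, 2, 4, 5, 6, 7}
1 ∈ Sat(A[a U AF (b | ~a)]) = {0, 1, 2, 4, 5, 6, 7}, so the formula holds at 1.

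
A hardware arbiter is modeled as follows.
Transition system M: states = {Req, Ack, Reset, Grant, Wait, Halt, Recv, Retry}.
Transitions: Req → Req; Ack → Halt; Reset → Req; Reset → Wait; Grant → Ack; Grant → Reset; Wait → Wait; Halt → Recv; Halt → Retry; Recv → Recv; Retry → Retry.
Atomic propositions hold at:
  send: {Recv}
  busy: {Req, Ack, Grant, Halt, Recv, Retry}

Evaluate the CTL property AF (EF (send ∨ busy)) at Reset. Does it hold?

Sat(send ∨ busy) = {Req, Ack, Grant, Halt, Recv, Retry}
EF (send ∨ busy): least fixpoint, start Z0 = {Req, Ack, Grant, Halt, Recv, Retry}, add states with some successor in Z. Z1 = {Req, Ack, Reset, Grant, Halt, Recv, Retry}; fixed.
Sat(EF (send ∨ busy)) = {Req, Ack, Reset, Grant, Halt, Recv, Retry}
AF (EF (send ∨ busy)): least fixpoint, start Z0 = {Req, Ack, Reset, Grant, Halt, Recv, Retry}, add states with every successor in Z. Already a fixed point.
Sat(AF (EF (send ∨ busy))) = {Req, Ack, Reset, Grant, Halt, Recv, Retry}
Reset ∈ Sat(AF (EF (send ∨ busy))) = {Req, Ack, Reset, Grant, Halt, Recv, Retry}, so the formula holds at Reset.

Yes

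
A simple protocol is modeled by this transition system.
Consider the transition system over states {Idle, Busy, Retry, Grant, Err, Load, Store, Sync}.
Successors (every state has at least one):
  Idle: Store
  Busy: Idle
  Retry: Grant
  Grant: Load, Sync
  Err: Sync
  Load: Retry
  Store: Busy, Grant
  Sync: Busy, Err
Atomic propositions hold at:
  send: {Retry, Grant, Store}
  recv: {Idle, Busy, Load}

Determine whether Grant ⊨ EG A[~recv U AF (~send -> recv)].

Yes

Sat(~recv) = {Retry, Grant, Err, Store, Sync}
Sat(~send) = {Idle, Busy, Err, Load, Sync}
Sat(~send -> recv) = {Idle, Busy, Retry, Grant, Load, Store}
AF (~send -> recv): least fixpoint, start Z0 = {Idle, Busy, Retry, Grant, Load, Store}, add states with every successor in Z. Already a fixed point.
Sat(AF (~send -> recv)) = {Idle, Busy, Retry, Grant, Load, Store}
A[~recv U AF (~send -> recv)]: least fixpoint, start Z0 = Sat(AF (~send -> recv)) = {Idle, Busy, Retry, Grant, Load, Store}, add states in Sat(~recv) with every successor in Z. Already a fixed point.
Sat(A[~recv U AF (~send -> recv)]) = {Idle, Busy, Retry, Grant, Load, Store}
EG A[~recv U AF (~send -> recv)]: greatest fixpoint, start Z0 = {Idle, Busy, Retry, Grant, Load, Store}, keep only states in Sat with some successor in Z. Already a fixed point.
Sat(EG A[~recv U AF (~send -> recv)]) = {Idle, Busy, Retry, Grant, Load, Store}
Grant ∈ Sat(EG A[~recv U AF (~send -> recv)]) = {Idle, Busy, Retry, Grant, Load, Store}, so the formula holds at Grant.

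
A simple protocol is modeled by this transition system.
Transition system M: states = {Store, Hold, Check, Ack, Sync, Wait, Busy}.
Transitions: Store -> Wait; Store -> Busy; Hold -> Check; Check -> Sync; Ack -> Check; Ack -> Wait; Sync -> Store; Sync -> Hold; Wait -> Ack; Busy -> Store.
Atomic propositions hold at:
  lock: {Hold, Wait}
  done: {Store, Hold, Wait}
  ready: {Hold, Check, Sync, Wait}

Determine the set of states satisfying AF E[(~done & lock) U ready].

Sat(~done) = {Check, Ack, Sync, Busy}
Sat(~done & lock) = ∅
E[(~done & lock) U ready]: least fixpoint, start Z0 = Sat(ready) = {Hold, Check, Sync, Wait}, add states in Sat(~done & lock) with some successor in Z. Already a fixed point.
Sat(E[(~done & lock) U ready]) = {Hold, Check, Sync, Wait}
AF E[(~done & lock) U ready]: least fixpoint, start Z0 = {Hold, Check, Sync, Wait}, add states with every successor in Z. Z1 = {Hold, Check, Ack, Sync, Wait}; fixed.
Sat(AF E[(~done & lock) U ready]) = {Hold, Check, Ack, Sync, Wait}

{Hold, Check, Ack, Sync, Wait}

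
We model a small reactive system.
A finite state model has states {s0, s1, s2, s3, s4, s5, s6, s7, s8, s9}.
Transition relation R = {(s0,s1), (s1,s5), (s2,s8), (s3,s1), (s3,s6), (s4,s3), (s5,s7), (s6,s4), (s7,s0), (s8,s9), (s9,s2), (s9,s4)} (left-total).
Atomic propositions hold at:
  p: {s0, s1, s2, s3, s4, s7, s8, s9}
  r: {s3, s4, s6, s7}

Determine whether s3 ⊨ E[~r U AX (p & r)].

No

Sat(~r) = {s0, s1, s2, s5, s8, s9}
Sat(p & r) = {s3, s4, s7}
Sat(AX (p & r)) = {s : every successor in {s3, s4, s7}} = {s4, s5, s6}
E[~r U AX (p & r)]: least fixpoint, start Z0 = Sat(AX (p & r)) = {s4, s5, s6}, add states in Sat(~r) with some successor in Z. Z1 = {s1, s4, s5, s6, s9}; Z2 = {s0, s1, s4, s5, s6, s8, s9}; Z3 = {s0, s1, s2, s4, s5, s6, s8, s9}; fixed.
Sat(E[~r U AX (p & r)]) = {s0, s1, s2, s4, s5, s6, s8, s9}
s3 ∉ Sat(E[~r U AX (p & r)]) = {s0, s1, s2, s4, s5, s6, s8, s9}, so the formula does not hold at s3.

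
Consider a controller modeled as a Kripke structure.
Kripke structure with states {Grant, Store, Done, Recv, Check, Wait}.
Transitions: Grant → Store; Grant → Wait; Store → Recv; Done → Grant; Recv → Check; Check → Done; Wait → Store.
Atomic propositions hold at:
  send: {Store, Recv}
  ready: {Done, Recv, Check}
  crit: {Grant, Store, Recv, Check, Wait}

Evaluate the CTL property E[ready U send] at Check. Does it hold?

E[ready U send]: least fixpoint, start Z0 = Sat(send) = {Store, Recv}, add states in Sat(ready) with some successor in Z. Already a fixed point.
Sat(E[ready U send]) = {Store, Recv}
Check ∉ Sat(E[ready U send]) = {Store, Recv}, so the formula does not hold at Check.

No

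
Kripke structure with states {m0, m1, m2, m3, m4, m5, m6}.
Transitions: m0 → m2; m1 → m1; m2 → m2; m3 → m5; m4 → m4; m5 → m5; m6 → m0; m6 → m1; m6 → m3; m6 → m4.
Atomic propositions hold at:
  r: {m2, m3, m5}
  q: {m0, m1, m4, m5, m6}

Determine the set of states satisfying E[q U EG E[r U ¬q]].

Sat(¬q) = {m2, m3}
E[r U ¬q]: least fixpoint, start Z0 = Sat(¬q) = {m2, m3}, add states in Sat(r) with some successor in Z. Already a fixed point.
Sat(E[r U ¬q]) = {m2, m3}
EG E[r U ¬q]: greatest fixpoint, start Z0 = {m2, m3}, keep only states in Sat with some successor in Z. Z1 = {m2}; fixed.
Sat(EG E[r U ¬q]) = {m2}
E[q U EG E[r U ¬q]]: least fixpoint, start Z0 = Sat(EG E[r U ¬q]) = {m2}, add states in Sat(q) with some successor in Z. Z1 = {m0, m2}; Z2 = {m0, m2, m6}; fixed.
Sat(E[q U EG E[r U ¬q]]) = {m0, m2, m6}

{m0, m2, m6}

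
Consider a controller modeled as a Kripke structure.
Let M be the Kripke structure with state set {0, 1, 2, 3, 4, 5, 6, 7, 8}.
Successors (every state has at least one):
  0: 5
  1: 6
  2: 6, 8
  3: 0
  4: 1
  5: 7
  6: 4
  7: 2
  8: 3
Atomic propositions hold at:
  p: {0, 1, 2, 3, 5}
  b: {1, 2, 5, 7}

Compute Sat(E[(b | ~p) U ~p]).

{1, 2, 4, 5, 6, 7, 8}

Sat(~p) = {4, 6, 7, 8}
Sat(b | ~p) = {1, 2, 4, 5, 6, 7, 8}
E[(b | ~p) U ~p]: least fixpoint, start Z0 = Sat(~p) = {4, 6, 7, 8}, add states in Sat(b | ~p) with some successor in Z. Z1 = {1, 2, 4, 5, 6, 7, 8}; fixed.
Sat(E[(b | ~p) U ~p]) = {1, 2, 4, 5, 6, 7, 8}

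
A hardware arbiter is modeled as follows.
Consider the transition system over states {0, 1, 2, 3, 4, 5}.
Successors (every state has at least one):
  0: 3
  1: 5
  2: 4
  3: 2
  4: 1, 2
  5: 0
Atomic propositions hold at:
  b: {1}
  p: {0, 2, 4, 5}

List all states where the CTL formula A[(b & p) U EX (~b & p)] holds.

{1, 2, 3, 4, 5}

Sat(b & p) = ∅
Sat(~b) = {0, 2, 3, 4, 5}
Sat(~b & p) = {0, 2, 4, 5}
Sat(EX (~b & p)) = {s : some successor in {0, 2, 4, 5}} = {1, 2, 3, 4, 5}
A[(b & p) U EX (~b & p)]: least fixpoint, start Z0 = Sat(EX (~b & p)) = {1, 2, 3, 4, 5}, add states in Sat(b & p) with every successor in Z. Already a fixed point.
Sat(A[(b & p) U EX (~b & p)]) = {1, 2, 3, 4, 5}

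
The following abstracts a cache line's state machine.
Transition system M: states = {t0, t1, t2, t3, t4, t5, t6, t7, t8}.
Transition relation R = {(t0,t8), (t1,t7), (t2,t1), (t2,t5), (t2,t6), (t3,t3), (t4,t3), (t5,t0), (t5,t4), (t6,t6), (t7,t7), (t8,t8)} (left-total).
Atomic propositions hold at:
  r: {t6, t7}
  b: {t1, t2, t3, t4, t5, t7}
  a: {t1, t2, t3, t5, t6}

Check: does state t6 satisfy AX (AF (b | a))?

Yes

Sat(b | a) = {t1, t2, t3, t4, t5, t6, t7}
AF (b | a): least fixpoint, start Z0 = {t1, t2, t3, t4, t5, t6, t7}, add states with every successor in Z. Already a fixed point.
Sat(AF (b | a)) = {t1, t2, t3, t4, t5, t6, t7}
Sat(AX (AF (b | a))) = {s : every successor in {t1, t2, t3, t4, t5, t6, t7}} = {t1, t2, t3, t4, t6, t7}
t6 ∈ Sat(AX (AF (b | a))) = {t1, t2, t3, t4, t6, t7}, so the formula holds at t6.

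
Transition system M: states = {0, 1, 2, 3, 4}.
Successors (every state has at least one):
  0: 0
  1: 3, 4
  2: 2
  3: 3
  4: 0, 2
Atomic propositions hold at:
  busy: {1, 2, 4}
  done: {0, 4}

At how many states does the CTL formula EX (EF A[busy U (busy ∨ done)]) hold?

4

Sat(busy ∨ done) = {0, 1, 2, 4}
A[busy U (busy ∨ done)]: least fixpoint, start Z0 = Sat((busy ∨ done)) = {0, 1, 2, 4}, add states in Sat(busy) with every successor in Z. Already a fixed point.
Sat(A[busy U (busy ∨ done)]) = {0, 1, 2, 4}
EF A[busy U (busy ∨ done)]: least fixpoint, start Z0 = {0, 1, 2, 4}, add states with some successor in Z. Already a fixed point.
Sat(EF A[busy U (busy ∨ done)]) = {0, 1, 2, 4}
Sat(EX (EF A[busy U (busy ∨ done)])) = {s : some successor in {0, 1, 2, 4}} = {0, 1, 2, 4}
|Sat(EX (EF A[busy U (busy ∨ done)]))| = |{0, 1, 2, 4}| = 4.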